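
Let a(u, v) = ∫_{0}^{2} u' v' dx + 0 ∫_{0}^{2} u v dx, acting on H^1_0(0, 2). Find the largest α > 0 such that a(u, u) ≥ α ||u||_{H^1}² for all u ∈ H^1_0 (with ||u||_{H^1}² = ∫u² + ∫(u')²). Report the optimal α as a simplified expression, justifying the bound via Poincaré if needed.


α = π^2/(4 + π^2)

Coercivity of a(·,·) on H^1_0(0, 2) means a(u, u) ≥ α ||u||_{H^1}² for every u ∈ H^1_0.
The interval has length L = 2, and Poincaré/coercivity depend only on L. Here a(u, u) = ∫(u')² + (0)·∫u².
Here c = 0, so a(u,u) = ∫(u')² alone. The condition a(u,u) ≥ α||u||_{H^1}² reads (1−α)∫(u')² ≥ (α−c)∫u². Any admissible α is ≤ 1 (rapidly oscillating u have ∫u²/∫(u')² → 0), and α = 1 would force 0 ≥ (1−c)∫u², impossible since c < 1; so 1−α > 0. By the sharp Poincaré inequality on H^1_0 of an interval of length L, ∫(u')² ≥ (π/L)²∫u² with equality for the first sine mode sin(π(x−x₀)/L) (x₀ the left endpoint), so the inequality holds for all u iff (1−α)(π/L)² ≥ α − c, i.e. α ≤ ((π/L)² + c)/((π/L)² + 1) = (1 + c(L/π)²)/(1 + (L/π)²). (Direct route, valid since c ≤ 0: Poincaré gives c∫u² ≥ c(L/π)²∫(u')², so a(u,u) ≥ (1 + c(L/π)²)∫(u')², while ||u||_{H^1}² ≤ (1 + (L/π)²)∫(u')²; dividing yields the same α.) With (π/L)² = π^2/4 and c = 0, the largest admissible constant is α = ((π/L)² + c)/((π/L)² + 1).
Simplifying, α = π^2/(4 + π^2).


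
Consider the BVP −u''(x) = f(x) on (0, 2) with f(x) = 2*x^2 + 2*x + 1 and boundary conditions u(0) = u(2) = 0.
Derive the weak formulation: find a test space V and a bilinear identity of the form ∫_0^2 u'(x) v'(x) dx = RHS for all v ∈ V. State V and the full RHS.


V = H^1_0(0, 2) (so v(0) = v(2) = 0); weak form: ∫_0^2 u'v' dx = ∫_0^2 (2*x^2 + 2*x + 1) v dx for all v ∈ V.

Multiply both sides by a test function v and integrate from 0 to 2:
  ∫_0^2 −u''(x) v(x) dx = ∫_0^2 f(x) v(x) dx.
Integrate the LHS by parts once:
  ∫_0^2 −u'' v dx = −[u'(x) v(x)]_0^2 + ∫_0^2 u'(x) v'(x) dx.
Thus ∫_0^2 u'(x) v'(x) dx = ∫_0^2 f(x) v(x) dx + [u'(x) v(x)]_0^2.
Choose V so that boundary terms are either known or forced to vanish.
u is Dirichlet: u(0) = u(2) = 0. Let V = H^1_0(0, 2); then v(0) = v(2) = 0, and [u' v]_0^2 = 0.
Weak formulation: find u (satisfying any essential BC) such that ∫_0^2 u'(x) v'(x) dx = ∫_0^2 f v dx for all v ∈ V.
Substituting f(x) = 2*x^2 + 2*x + 1, the right-hand side is ∫_0^2 (2*x^2 + 2*x + 1) v dx.


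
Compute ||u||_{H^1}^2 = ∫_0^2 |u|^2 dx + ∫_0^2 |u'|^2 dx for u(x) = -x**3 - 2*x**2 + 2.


||u||_{H^1}^2 = 8872/35

The H^1 norm (squared) on an interval (0, L) is
  ||u||_{H^1}^2 = ∫_0^L u(x)^2 dx + ∫_0^L u'(x)^2 dx.
Compute u'(x) = -3*x**2 - 4*x.
Then u(x)^2 = x**6 + 4*x**5 + 4*x**4 - 4*x**3 - 8*x**2 + 4 and u'(x)^2 = 9*x**4 + 24*x**3 + 16*x**2.
Integrate each monomial from 0 to 2 using ∫_0^2 c·x^n dx = c·2^(n+1)/(n+1):
  ∫_0^2 u(x)^2 dx = ∫_0^2 (x^6 + 4*x^5 + 4*x^4 - 4*x^3 - 8*x^2 + 4) dx. Term by term:
    ∫_0^2 x^6 dx = 128/7;  ∫_0^2 4*x^5 dx = 128/3;  ∫_0^2 4*x^4 dx = 128/5;
    ∫_0^2 -4*x^3 dx = -16;  ∫_0^2 -8*x^2 dx = -64/3;  ∫_0^2 4 dx = 8.
  Sum: 128/7 + 128/3 + 128/5 − 16 − 64/3 + 8 = 6008/105.
  ∫_0^2 u'(x)^2 dx = ∫_0^2 (9*x^4 + 24*x^3 + 16*x^2) dx. Term by term:
    ∫_0^2 9*x^4 dx = 288/5;  ∫_0^2 24*x^3 dx = 96;  ∫_0^2 16*x^2 dx = 128/3.
  Sum: 288/5 + 96 + 128/3 = 2944/15.
Adding: ||u||_{H^1}^2 = 6008/105 + 2944/15 = 8872/35.


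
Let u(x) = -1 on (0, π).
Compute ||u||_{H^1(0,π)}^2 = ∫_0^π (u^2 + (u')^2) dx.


||u||_{H^1(0,π)}^2 = π

u'(x) = 0.
Expand u² and (u')² and integrate term by term on (0, π), using: for integers n ≥ 1, ∫_0^π sin²(nx) dx = ∫_0^π cos²(nx) dx = π/2; for n ≠ n', ∫_0^π sin(nx)sin(n'x) dx = ∫_0^π cos(nx)cos(n'x) dx = 0; and by product-to-sum, ∫_0^π sin(nx)cos(n'x) dx = ½∫_0^π [sin((n+n')x) + sin((n−n')x)] dx, which is 0 when n+n' is even and 2n/(n²−n'²) when n+n' is odd (it need not vanish on (0, π)). For the constant mode: ∫_0^π 1 dx = π, ∫_0^π cos(nx) dx = 0, ∫_0^π sin(nx) dx = (1−(−1)^n)/n.
  u² squared terms: (-1)²·∫1 dx = 1·π = π.
  So ∫_0^π u² dx = π.
  u' ≡ 0, so ∫_0^π (u')² dx = 0.
||u||_{H^1}^2 = (π) + (0) = π.


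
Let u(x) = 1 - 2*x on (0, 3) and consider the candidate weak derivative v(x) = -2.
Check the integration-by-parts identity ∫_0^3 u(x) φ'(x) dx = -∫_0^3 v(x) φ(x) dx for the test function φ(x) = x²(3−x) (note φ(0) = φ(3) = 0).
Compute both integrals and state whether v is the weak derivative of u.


LHS = 27/2, RHS = 27/2. Yes, v = u' weakly.

u(x) = 1 - 2*x, classical derivative u'(x) = -2.
φ(x) = x²(3−x), so φ'(x) = 3*x*(2 - x).
Note φ(0) = φ(3) = 0, so the boundary term u·φ vanishes.
LHS = ∫_0^3 u(x) φ'(x) dx = ∫_0^3 (6*x^3 - 15*x^2 + 6*x) dx. Term by term:
  ∫_0^3 6*x^3 dx = 243/2;  ∫_0^3 -15*x^2 dx = -135;  ∫_0^3 6*x dx = 27.
Sum: 243/2 − 135 + 27 = 27/2.
So LHS = 27/2.
∫_0^3 v(x) φ(x) dx = ∫_0^3 (2*x^3 - 6*x^2) dx. Term by term:
  ∫_0^3 2*x^3 dx = 81/2;  ∫_0^3 -6*x^2 dx = -54.
Sum: 81/2 − 54 = -27/2.
So RHS = -∫_0^3 v(x) φ(x) dx = 27/2.
LHS = RHS, so the identity holds for this test φ.
Moreover u is smooth here and v(x) = u'(x) = -2 pointwise, so the identity holds for every test function. Hence v is the weak derivative of u.


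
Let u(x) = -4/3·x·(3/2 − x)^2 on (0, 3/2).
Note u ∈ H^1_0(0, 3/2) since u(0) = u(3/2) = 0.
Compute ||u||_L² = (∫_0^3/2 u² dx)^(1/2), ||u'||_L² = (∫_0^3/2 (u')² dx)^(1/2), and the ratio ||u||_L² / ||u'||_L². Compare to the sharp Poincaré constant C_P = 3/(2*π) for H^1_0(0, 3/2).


||u||_L² / ||u'||_L² = 3*sqrt(14)/28 < C_P = 3/(2*π).

u(x) = -4/3·x·(3/2 − x)^2, so u'(x) = (1 - 2*x)*(2*x - 3).
u(x) = -4/3·x·(3/2 − x)^2 vanishes at x = 0 and x = 3/2, so u ∈ H^1_0(0, 3/2). Differentiate via the product rule and integrate the resulting polynomials term by term.
  ∫_0^3/2 u² dx = ∫_0^3/2 (16*x^6/9 - 32*x^5/3 + 24*x^4 - 24*x^3 + 9*x^2) dx. Term by term:
    ∫_0^3/2 16*x^6/9 dx = 243/56;  ∫_0^3/2 -32*x^5/3 dx = -81/4;  ∫_0^3/2 24*x^4 dx = 729/20;
    ∫_0^3/2 -24*x^3 dx = -243/8;  ∫_0^3/2 9*x^2 dx = 81/8.
  Sum: 243/56 − 81/4 + 729/20 − 243/8 + 81/8 = 81/280.
  ∫_0^3/2 (u')² dx = ∫_0^3/2 (16*x^4 - 64*x^3 + 88*x^2 - 48*x + 9) dx. Term by term:
    ∫_0^3/2 16*x^4 dx = 243/10;  ∫_0^3/2 -64*x^3 dx = -81;  ∫_0^3/2 88*x^2 dx = 99;
    ∫_0^3/2 -48*x dx = -54;  ∫_0^3/2 9 dx = 27/2.
  Sum: 243/10 − 81 + 99 − 54 + 27/2 = 9/5.
∫_0^3/2 u² dx = 81/280, so ||u||_L² = 9*sqrt(70)/140.
∫_0^3/2 (u')² dx = 9/5, so ||u'||_L² = 3*sqrt(5)/5.
Ratio ||u||_L² / ||u'||_L² = 3*sqrt(14)/28.
Sharp Poincaré constant on H^1_0(0, 3/2) is C_P = L/π = 3/(2*π), achieved by sin(2*π/3·x).
A polynomial bump cannot attain the sharp Poincaré constant (only the first sine eigenfunction does), so the ratio is strictly less than C_P, consistent with ||u||_L² ≤ C_P ||u'||_L².


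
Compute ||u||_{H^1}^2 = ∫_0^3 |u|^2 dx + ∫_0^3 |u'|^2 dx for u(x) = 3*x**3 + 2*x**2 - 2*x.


||u||_{H^1}^2 = 311838/35

The H^1 norm (squared) on an interval (0, L) is
  ||u||_{H^1}^2 = ∫_0^L u(x)^2 dx + ∫_0^L u'(x)^2 dx.
Compute u'(x) = 9*x**2 + 4*x - 2.
Then u(x)^2 = 9*x**6 + 12*x**5 - 8*x**4 - 8*x**3 + 4*x**2 and u'(x)^2 = 81*x**4 + 72*x**3 - 20*x**2 - 16*x + 4.
Integrate each monomial from 0 to 3 using ∫_0^3 c·x^n dx = c·3^(n+1)/(n+1):
  ∫_0^3 u(x)^2 dx = ∫_0^3 (9*x^6 + 12*x^5 - 8*x^4 - 8*x^3 + 4*x^2) dx. Term by term:
    ∫_0^3 9*x^6 dx = 19683/7;  ∫_0^3 12*x^5 dx = 1458;  ∫_0^3 -8*x^4 dx = -1944/5;
    ∫_0^3 -8*x^3 dx = -162;  ∫_0^3 4*x^2 dx = 36.
  Sum: 19683/7 + 1458 − 1944/5 − 162 + 36 = 131427/35.
  ∫_0^3 u'(x)^2 dx = ∫_0^3 (81*x^4 + 72*x^3 - 20*x^2 - 16*x + 4) dx. Term by term:
    ∫_0^3 81*x^4 dx = 19683/5;  ∫_0^3 72*x^3 dx = 1458;  ∫_0^3 -20*x^2 dx = -180;
    ∫_0^3 -16*x dx = -72;  ∫_0^3 4 dx = 12.
  Sum: 19683/5 + 1458 − 180 − 72 + 12 = 25773/5.
Adding: ||u||_{H^1}^2 = 131427/35 + 25773/5 = 311838/35.


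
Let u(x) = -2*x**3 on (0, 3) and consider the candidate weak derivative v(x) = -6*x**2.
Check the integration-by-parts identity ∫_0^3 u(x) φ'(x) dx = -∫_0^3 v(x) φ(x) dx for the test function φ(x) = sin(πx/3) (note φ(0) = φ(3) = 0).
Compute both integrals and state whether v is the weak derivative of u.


LHS = -648/π^3 + 162/π, RHS = -648/π^3 + 162/π. Yes, v = u' weakly.

u(x) = -2*x**3, classical derivative u'(x) = -6*x**2.
φ(x) = sin(πx/3), so φ'(x) = π*cos(π*x/3)/3.
Note φ(0) = φ(3) = 0, so the boundary term u·φ vanishes.
LHS = ∫_0^3 u(x) φ'(x) dx = ∫_0^3 (-2*π*x^3*cos(π*x/3)/3) dx. Term by term:
  ∫_0^3 -2*π*x^3*cos(π*x/3)/3 dx = -648/π^3 + 162/π.
So LHS = -648/π^3 + 162/π.
∫_0^3 v(x) φ(x) dx = ∫_0^3 (-6*x^2*sin(π*x/3)) dx. Term by term:
  ∫_0^3 -6*x^2*sin(π*x/3) dx = -162/π + 648/π^3.
So RHS = -∫_0^3 v(x) φ(x) dx = -648/π^3 + 162/π.
LHS = RHS, so the identity holds for this test φ.
Moreover u is smooth here and v(x) = u'(x) = -6*x**2 pointwise, so the identity holds for every test function. Hence v is the weak derivative of u.


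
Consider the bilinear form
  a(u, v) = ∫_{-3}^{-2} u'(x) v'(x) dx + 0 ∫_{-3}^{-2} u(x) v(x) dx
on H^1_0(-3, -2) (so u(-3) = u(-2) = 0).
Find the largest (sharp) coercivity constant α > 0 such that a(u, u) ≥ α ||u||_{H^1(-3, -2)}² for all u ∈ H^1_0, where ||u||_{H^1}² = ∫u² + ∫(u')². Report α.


α = π^2/(1 + π^2)

Coercivity of a(·,·) on H^1_0(-3, -2) means a(u, u) ≥ α ||u||_{H^1}² for every u ∈ H^1_0.
The interval has length L = 1, and Poincaré/coercivity depend only on L. Here a(u, u) = ∫(u')² + (0)·∫u².
Here c = 0, so a(u,u) = ∫(u')² alone. The condition a(u,u) ≥ α||u||_{H^1}² reads (1−α)∫(u')² ≥ (α−c)∫u². Any admissible α is ≤ 1 (rapidly oscillating u have ∫u²/∫(u')² → 0), and α = 1 would force 0 ≥ (1−c)∫u², impossible since c < 1; so 1−α > 0. By the sharp Poincaré inequality on H^1_0 of an interval of length L, ∫(u')² ≥ (π/L)²∫u² with equality for the first sine mode sin(π(x−x₀)/L) (x₀ the left endpoint), so the inequality holds for all u iff (1−α)(π/L)² ≥ α − c, i.e. α ≤ ((π/L)² + c)/((π/L)² + 1) = (1 + c(L/π)²)/(1 + (L/π)²). (Direct route, valid since c ≤ 0: Poincaré gives c∫u² ≥ c(L/π)²∫(u')², so a(u,u) ≥ (1 + c(L/π)²)∫(u')², while ||u||_{H^1}² ≤ (1 + (L/π)²)∫(u')²; dividing yields the same α.) With (π/L)² = π^2 and c = 0, the largest admissible constant is α = ((π/L)² + c)/((π/L)² + 1).
Simplifying, α = π^2/(1 + π^2).


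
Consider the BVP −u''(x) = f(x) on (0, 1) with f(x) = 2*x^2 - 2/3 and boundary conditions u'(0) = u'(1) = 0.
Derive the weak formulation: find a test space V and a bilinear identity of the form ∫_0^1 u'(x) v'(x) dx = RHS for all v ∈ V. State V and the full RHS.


V = H^1(0, 1) (no boundary constraint on v; u is determined up to an additive constant); weak form: ∫_0^1 u'v' dx = ∫_0^1 (2*x^2 - 2/3) v dx for all v ∈ V.

Multiply both sides by a test function v and integrate from 0 to 1:
  ∫_0^1 −u''(x) v(x) dx = ∫_0^1 f(x) v(x) dx.
Integrate the LHS by parts once:
  ∫_0^1 −u'' v dx = −[u'(x) v(x)]_0^1 + ∫_0^1 u'(x) v'(x) dx.
Thus ∫_0^1 u'(x) v'(x) dx = ∫_0^1 f(x) v(x) dx + [u'(x) v(x)]_0^1.
Choose V so that boundary terms are either known or forced to vanish.
u has homogeneous Neumann: u'(0) = u'(1) = 0. So [u' v]_0^1 = 0·v(1) − 0·v(0) = 0 for any v; take V = H^1(0, 1).
Weak formulation: find u (satisfying any essential BC) such that ∫_0^1 u'(x) v'(x) dx = ∫_0^1 f v dx for all v ∈ V (homogeneous Neumann, so boundary terms vanish).
Substituting f(x) = 2*x^2 - 2/3, the right-hand side is ∫_0^1 (2*x^2 - 2/3) v dx.
Compatibility check (pure Neumann): taking v ≡ 1 ∈ V gives 0 = ∫_0^1 f dx + (0) − (0), i.e. ∫_0^1 f dx must equal u'(0) − u'(1) = 0. Indeed ∫_0^1 (2*x^2 - 2/3) dx = 0, so the data are compatible. The solution is then unique only up to an additive constant (fix it e.g. by requiring ∫_0^1 u dx = 0).


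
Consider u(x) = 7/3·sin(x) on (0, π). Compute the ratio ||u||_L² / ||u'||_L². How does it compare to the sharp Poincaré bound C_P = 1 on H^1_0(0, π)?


||u||_L² / ||u'||_L² = 1 = C_P.

u(x) = 7/3·sin(x), so u'(x) = 7*cos(x)/3.
Writing u(x) = A·sin(kπx/L) with A = 7/3 and k = 1, use ∫_0^L sin²(kπx/L) dx = L/2 and ∫_0^L cos²(kπx/L) dx = L/2.
u² = 49/9·sin²(x) and (u')² = 49/9·cos²(x), and each of sin², cos² integrates to L/2 = π/2 over (0, π).
∫_0^π u² dx = 49*π/18, so ||u||_L² = 7*sqrt(2)*sqrt(π)/6.
∫_0^π (u')² dx = 49*π/18, so ||u'||_L² = 7*sqrt(2)*sqrt(π)/6.
Ratio ||u||_L² / ||u'||_L² = 1.
Sharp Poincaré constant on H^1_0(0, π) is C_P = L/π = 1, achieved by sin(x).
This is the k = 1 eigenfunction (up to amplitude), so the ratio equals the sharp Poincaré constant exactly.


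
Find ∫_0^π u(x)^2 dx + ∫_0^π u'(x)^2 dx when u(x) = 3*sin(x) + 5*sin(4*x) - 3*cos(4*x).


||u||_{H^1(0,π)}^2 = 204/5 + 298*π

u'(x) = 12*sin(4*x) + 3*cos(x) + 20*cos(4*x).
Expand u² and (u')² and integrate term by term on (0, π), using: for integers n ≥ 1, ∫_0^π sin²(nx) dx = ∫_0^π cos²(nx) dx = π/2; for n ≠ n', ∫_0^π sin(nx)sin(n'x) dx = ∫_0^π cos(nx)cos(n'x) dx = 0; and by product-to-sum, ∫_0^π sin(nx)cos(n'x) dx = ½∫_0^π [sin((n+n')x) + sin((n−n')x)] dx, which is 0 when n+n' is even and 2n/(n²−n'²) when n+n' is odd (it need not vanish on (0, π)).
  u² squared terms: (-3)²·∫cos(4x)² dx = 9·π/2 = 9*π/2;  (3)²·∫sin(x)² dx = 9·π/2 = 9*π/2;  (5)²·∫sin(4x)² dx = 25·π/2 = 25*π/2.
  u² cross terms: 2·(-3)·(3)·∫cos(4x)·sin(x) dx = -18·(-2/15) = 12/5;  2·(-3)·(5)·∫cos(4x)·sin(4x) dx = -30·(0) = 0;  2·(3)·(5)·∫sin(x)·sin(4x) dx = 30·(0) = 0.
  So ∫_0^π u² dx = 9*π/2 + 9*π/2 + 25*π/2 + 12/5 + 0 + 0 = 12/5 + 43*π/2.
  (u')² squared terms: (3)²·∫cos(x)² dx = 9·π/2 = 9*π/2;  (12)²·∫sin(4x)² dx = 144·π/2 = 72*π;  (20)²·∫cos(4x)² dx = 400·π/2 = 200*π.
  (u')² cross terms: 2·(3)·(12)·∫cos(x)·sin(4x) dx = 72·(8/15) = 192/5;  2·(3)·(20)·∫cos(x)·cos(4x) dx = 120·(0) = 0;  2·(12)·(20)·∫sin(4x)·cos(4x) dx = 480·(0) = 0.
  So ∫_0^π (u')² dx = 9*π/2 + 72*π + 200*π + 192/5 + 0 + 0 = 192/5 + 553*π/2.
||u||_{H^1}^2 = (12/5 + 43*π/2) + (192/5 + 553*π/2) = 204/5 + 298*π.


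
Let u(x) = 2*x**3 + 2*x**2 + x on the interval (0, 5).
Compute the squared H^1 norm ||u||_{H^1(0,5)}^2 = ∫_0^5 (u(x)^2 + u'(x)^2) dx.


||u||_{H^1}^2 = 2150705/21

The H^1 norm (squared) on an interval (0, L) is
  ||u||_{H^1}^2 = ∫_0^L u(x)^2 dx + ∫_0^L u'(x)^2 dx.
Compute u'(x) = 6*x**2 + 4*x + 1.
Then u(x)^2 = 4*x**6 + 8*x**5 + 8*x**4 + 4*x**3 + x**2 and u'(x)^2 = 36*x**4 + 48*x**3 + 28*x**2 + 8*x + 1.
Integrate each monomial from 0 to 5 using ∫_0^5 c·x^n dx = c·5^(n+1)/(n+1):
  ∫_0^5 u(x)^2 dx = ∫_0^5 (4*x^6 + 8*x^5 + 8*x^4 + 4*x^3 + x^2) dx. Term by term:
    ∫_0^5 4*x^6 dx = 312500/7;  ∫_0^5 8*x^5 dx = 62500/3;  ∫_0^5 8*x^4 dx = 5000;
    ∫_0^5 4*x^3 dx = 625;  ∫_0^5 x^2 dx = 125/3.
  Sum: 312500/7 + 62500/3 + 5000 + 625 + 125/3 = 498000/7.
  ∫_0^5 u'(x)^2 dx = ∫_0^5 (36*x^4 + 48*x^3 + 28*x^2 + 8*x + 1) dx. Term by term:
    ∫_0^5 36*x^4 dx = 22500;  ∫_0^5 48*x^3 dx = 7500;  ∫_0^5 28*x^2 dx = 3500/3;
    ∫_0^5 8*x dx = 100;  ∫_0^5 1 dx = 5.
  Sum: 22500 + 7500 + 3500/3 + 100 + 5 = 93815/3.
Adding: ||u||_{H^1}^2 = 498000/7 + 93815/3 = 2150705/21.


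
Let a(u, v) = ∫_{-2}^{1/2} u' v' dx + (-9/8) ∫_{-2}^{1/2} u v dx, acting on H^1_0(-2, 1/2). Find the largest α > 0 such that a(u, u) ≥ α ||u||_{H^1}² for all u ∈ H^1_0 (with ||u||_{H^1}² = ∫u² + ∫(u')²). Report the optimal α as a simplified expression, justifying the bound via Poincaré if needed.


α = (-225 + 32*π^2)/(8*(25 + 4*π^2))

Coercivity of a(·,·) on H^1_0(-2, 1/2) means a(u, u) ≥ α ||u||_{H^1}² for every u ∈ H^1_0.
The interval has length L = 5/2, and Poincaré/coercivity depend only on L. Here a(u, u) = ∫(u')² + (-9/8)·∫u².
Here c = -9/8 < 0 with |c| < (π/L)² = 4*π^2/25, so coercivity still holds. The condition a(u,u) ≥ α||u||_{H^1}² reads (1−α)∫(u')² ≥ (α−c)∫u². Any admissible α is ≤ 1 (rapidly oscillating u have ∫u²/∫(u')² → 0), and α = 1 would force 0 ≥ (1−c)∫u², impossible since c < 1; so 1−α > 0. By the sharp Poincaré inequality on H^1_0 of an interval of length L, ∫(u')² ≥ (π/L)²∫u² with equality for the first sine mode sin(π(x−x₀)/L) (x₀ the left endpoint), so the inequality holds for all u iff (1−α)(π/L)² ≥ α − c, i.e. α ≤ ((π/L)² + c)/((π/L)² + 1) = (1 + c(L/π)²)/(1 + (L/π)²). (Direct route, valid since c ≤ 0: Poincaré gives c∫u² ≥ c(L/π)²∫(u')², so a(u,u) ≥ (1 + c(L/π)²)∫(u')², while ||u||_{H^1}² ≤ (1 + (L/π)²)∫(u')²; dividing yields the same α.) With (π/L)² = 4*π^2/25 and c = -9/8, the largest admissible constant is α = ((π/L)² + c)/((π/L)² + 1).
Simplifying, α = (-225 + 32*π^2)/(8*(25 + 4*π^2)).


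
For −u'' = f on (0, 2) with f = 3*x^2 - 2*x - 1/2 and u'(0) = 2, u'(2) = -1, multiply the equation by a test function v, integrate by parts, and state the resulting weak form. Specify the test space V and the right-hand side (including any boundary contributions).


V = H^1(0, 2) (v unrestricted at boundary; u is determined up to an additive constant); weak form: ∫_0^2 u'v' dx = ∫_0^2 (3*x^2 - 2*x - 1/2) v dx − v(2) − 2·v(0) for all v ∈ V.

Multiply both sides by a test function v and integrate from 0 to 2:
  ∫_0^2 −u''(x) v(x) dx = ∫_0^2 f(x) v(x) dx.
Integrate the LHS by parts once:
  ∫_0^2 −u'' v dx = −[u'(x) v(x)]_0^2 + ∫_0^2 u'(x) v'(x) dx.
Thus ∫_0^2 u'(x) v'(x) dx = ∫_0^2 f(x) v(x) dx + [u'(x) v(x)]_0^2.
Choose V so that boundary terms are either known or forced to vanish.
u has inhomogeneous Neumann u'(0) = 2, u'(2) = -1. [u' v]_0^2 = (-1)·v(2) − (2)·v(0) = − v(2) − 2·v(0). Take V = H^1(0, 2); boundary term becomes part of RHS.
Weak formulation: find u (satisfying any essential BC) such that ∫_0^2 u'(x) v'(x) dx = ∫_0^2 f v dx − v(2) − 2·v(0) for all v ∈ V (Neumann data are natural BCs: they enter the RHS as boundary terms).
Substituting f(x) = 3*x^2 - 2*x - 1/2, the right-hand side is ∫_0^2 (3*x^2 - 2*x - 1/2) v dx − v(2) − 2·v(0).
Compatibility check (pure Neumann): taking v ≡ 1 ∈ V gives 0 = ∫_0^2 f dx + (-1) − (2), i.e. ∫_0^2 f dx must equal u'(0) − u'(2) = 3. Indeed ∫_0^2 (3*x^2 - 2*x - 1/2) dx = 3, so the data are compatible. The solution is then unique only up to an additive constant (fix it e.g. by requiring ∫_0^2 u dx = 0).


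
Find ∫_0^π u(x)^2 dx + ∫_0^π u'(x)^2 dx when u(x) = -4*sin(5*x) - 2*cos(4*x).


||u||_{H^1(0,π)}^2 = 2720/9 + 242*π

u'(x) = 8*sin(4*x) - 20*cos(5*x).
Expand u² and (u')² and integrate term by term on (0, π), using: for integers n ≥ 1, ∫_0^π sin²(nx) dx = ∫_0^π cos²(nx) dx = π/2; for n ≠ n', ∫_0^π sin(nx)sin(n'x) dx = ∫_0^π cos(nx)cos(n'x) dx = 0; and by product-to-sum, ∫_0^π sin(nx)cos(n'x) dx = ½∫_0^π [sin((n+n')x) + sin((n−n')x)] dx, which is 0 when n+n' is even and 2n/(n²−n'²) when n+n' is odd (it need not vanish on (0, π)).
  u² squared terms: (-4)²·∫sin(5x)² dx = 16·π/2 = 8*π;  (-2)²·∫cos(4x)² dx = 4·π/2 = 2*π.
  u² cross terms: 2·(-4)·(-2)·∫sin(5x)·cos(4x) dx = 16·(10/9) = 160/9.
  So ∫_0^π u² dx = 8*π + 2*π + 160/9 = 160/9 + 10*π.
  (u')² squared terms: (-20)²·∫cos(5x)² dx = 400·π/2 = 200*π;  (8)²·∫sin(4x)² dx = 64·π/2 = 32*π.
  (u')² cross terms: 2·(-20)·(8)·∫cos(5x)·sin(4x) dx = -320·(-8/9) = 2560/9.
  So ∫_0^π (u')² dx = 200*π + 32*π + 2560/9 = 2560/9 + 232*π.
||u||_{H^1}^2 = (160/9 + 10*π) + (2560/9 + 232*π) = 2720/9 + 242*π.


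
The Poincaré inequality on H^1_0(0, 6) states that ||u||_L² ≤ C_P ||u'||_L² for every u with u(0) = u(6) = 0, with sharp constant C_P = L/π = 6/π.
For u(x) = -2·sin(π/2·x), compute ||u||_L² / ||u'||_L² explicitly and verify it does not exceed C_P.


||u||_L² / ||u'||_L² = 2/π < C_P = 6/π.

u(x) = -2·sin(π/2·x), so u'(x) = -π*cos(π*x/2).
Writing u(x) = A·sin(kπx/L) with A = -2 and k = 3, use ∫_0^L sin²(kπx/L) dx = L/2 and ∫_0^L cos²(kπx/L) dx = L/2.
u² = 4·sin²(π/2·x) and (u')² = π^2·cos²(π/2·x), and each of sin², cos² integrates to L/2 = 3 over (0, 6).
∫_0^6 u² dx = 12, so ||u||_L² = 2*sqrt(3).
∫_0^6 (u')² dx = 3*π^2, so ||u'||_L² = sqrt(3)*π.
Ratio ||u||_L² / ||u'||_L² = 2/π.
Sharp Poincaré constant on H^1_0(0, 6) is C_P = L/π = 6/π, achieved by sin(π/6·x).
This is the k = 3 harmonic; the ratio L/(kπ) is strictly less than C_P = L/π, consistent with the sharp inequality ||u||_L² ≤ C_P ||u'||_L².


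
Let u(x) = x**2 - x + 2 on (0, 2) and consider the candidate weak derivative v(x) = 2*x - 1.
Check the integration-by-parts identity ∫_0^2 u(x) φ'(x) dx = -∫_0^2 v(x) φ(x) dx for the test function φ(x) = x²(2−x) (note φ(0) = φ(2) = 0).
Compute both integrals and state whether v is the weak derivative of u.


LHS = -28/15, RHS = -28/15. Yes, v = u' weakly.

u(x) = x**2 - x + 2, classical derivative u'(x) = 2*x - 1.
φ(x) = x²(2−x), so φ'(x) = x*(4 - 3*x).
Note φ(0) = φ(2) = 0, so the boundary term u·φ vanishes.
LHS = ∫_0^2 u(x) φ'(x) dx = ∫_0^2 (-3*x^4 + 7*x^3 - 10*x^2 + 8*x) dx. Term by term:
  ∫_0^2 -3*x^4 dx = -96/5;  ∫_0^2 7*x^3 dx = 28;  ∫_0^2 -10*x^2 dx = -80/3;
  ∫_0^2 8*x dx = 16.
Sum: -96/5 + 28 − 80/3 + 16 = -28/15.
So LHS = -28/15.
∫_0^2 v(x) φ(x) dx = ∫_0^2 (-2*x^4 + 5*x^3 - 2*x^2) dx. Term by term:
  ∫_0^2 -2*x^4 dx = -64/5;  ∫_0^2 5*x^3 dx = 20;  ∫_0^2 -2*x^2 dx = -16/3.
Sum: -64/5 + 20 − 16/3 = 28/15.
So RHS = -∫_0^2 v(x) φ(x) dx = -28/15.
LHS = RHS, so the identity holds for this test φ.
Moreover u is smooth here and v(x) = u'(x) = 2*x - 1 pointwise, so the identity holds for every test function. Hence v is the weak derivative of u.


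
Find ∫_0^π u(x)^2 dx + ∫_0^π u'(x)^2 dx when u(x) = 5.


||u||_{H^1(0,π)}^2 = 25*π

u'(x) = 0.
Expand u² and (u')² and integrate term by term on (0, π), using: for integers n ≥ 1, ∫_0^π sin²(nx) dx = ∫_0^π cos²(nx) dx = π/2; for n ≠ n', ∫_0^π sin(nx)sin(n'x) dx = ∫_0^π cos(nx)cos(n'x) dx = 0; and by product-to-sum, ∫_0^π sin(nx)cos(n'x) dx = ½∫_0^π [sin((n+n')x) + sin((n−n')x)] dx, which is 0 when n+n' is even and 2n/(n²−n'²) when n+n' is odd (it need not vanish on (0, π)). For the constant mode: ∫_0^π 1 dx = π, ∫_0^π cos(nx) dx = 0, ∫_0^π sin(nx) dx = (1−(−1)^n)/n.
  u² squared terms: (5)²·∫1 dx = 25·π = 25*π.
  So ∫_0^π u² dx = 25*π.
  u' ≡ 0, so ∫_0^π (u')² dx = 0.
||u||_{H^1}^2 = (25*π) + (0) = 25*π.


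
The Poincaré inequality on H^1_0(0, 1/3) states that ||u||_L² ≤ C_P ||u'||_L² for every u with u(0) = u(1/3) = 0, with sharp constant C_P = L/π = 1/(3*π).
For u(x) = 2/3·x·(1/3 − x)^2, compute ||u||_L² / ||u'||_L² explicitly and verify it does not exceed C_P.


||u||_L² / ||u'||_L² = sqrt(14)/42 < C_P = 1/(3*π).

u(x) = 2/3·x·(1/3 − x)^2, so u'(x) = 2*x^2 - 8*x/9 + 2/27.
u(x) = 2/3·x·(1/3 − x)^2 vanishes at x = 0 and x = 1/3, so u ∈ H^1_0(0, 1/3). Differentiate via the product rule and integrate the resulting polynomials term by term.
  ∫_0^1/3 u² dx = ∫_0^1/3 (4*x^6/9 - 16*x^5/27 + 8*x^4/27 - 16*x^3/243 + 4*x^2/729) dx. Term by term:
    ∫_0^1/3 4*x^6/9 dx = 4/137781;  ∫_0^1/3 -16*x^5/27 dx = -8/59049;  ∫_0^1/3 8*x^4/27 dx = 8/32805;
    ∫_0^1/3 -16*x^3/243 dx = -4/19683;  ∫_0^1/3 4*x^2/729 dx = 4/59049.
  Sum: 4/137781 − 8/59049 + 8/32805 − 4/19683 + 4/59049 = 4/2066715.
  ∫_0^1/3 (u')² dx = ∫_0^1/3 (4*x^4 - 32*x^3/9 + 88*x^2/81 - 32*x/243 + 4/729) dx. Term by term:
    ∫_0^1/3 4*x^4 dx = 4/1215;  ∫_0^1/3 -32*x^3/9 dx = -8/729;  ∫_0^1/3 88*x^2/81 dx = 88/6561;
    ∫_0^1/3 -32*x/243 dx = -16/2187;  ∫_0^1/3 4/729 dx = 4/2187.
  Sum: 4/1215 − 8/729 + 88/6561 − 16/2187 + 4/2187 = 8/32805.
∫_0^1/3 u² dx = 4/2066715, so ||u||_L² = 2*sqrt(35)/8505.
∫_0^1/3 (u')² dx = 8/32805, so ||u'||_L² = 2*sqrt(10)/405.
Ratio ||u||_L² / ||u'||_L² = sqrt(14)/42.
Sharp Poincaré constant on H^1_0(0, 1/3) is C_P = L/π = 1/(3*π), achieved by sin(3*π·x).
A polynomial bump cannot attain the sharp Poincaré constant (only the first sine eigenfunction does), so the ratio is strictly less than C_P, consistent with ||u||_L² ≤ C_P ||u'||_L².


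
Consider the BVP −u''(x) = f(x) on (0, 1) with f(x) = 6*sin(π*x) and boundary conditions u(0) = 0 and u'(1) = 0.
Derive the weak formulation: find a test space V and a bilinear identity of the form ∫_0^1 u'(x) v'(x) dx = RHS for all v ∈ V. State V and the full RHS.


V = {v ∈ H^1(0, 1) : v(0) = 0} (test functions vanish at x = 0 where u is specified); weak form: ∫_0^1 u'v' dx = ∫_0^1 (6*sin(π*x)) v dx for all v ∈ V.

Multiply both sides by a test function v and integrate from 0 to 1:
  ∫_0^1 −u''(x) v(x) dx = ∫_0^1 f(x) v(x) dx.
Integrate the LHS by parts once:
  ∫_0^1 −u'' v dx = −[u'(x) v(x)]_0^1 + ∫_0^1 u'(x) v'(x) dx.
Thus ∫_0^1 u'(x) v'(x) dx = ∫_0^1 f(x) v(x) dx + [u'(x) v(x)]_0^1.
Choose V so that boundary terms are either known or forced to vanish.
Mixed BC: u(0) = 0 (Dirichlet) and u'(1) = 0 (Neumann). Define V = {v ∈ H^1(0, 1) : v(0) = 0}. Then [u' v]_0^1 = u'(1)·v(1) − u'(0)·0 = 0.
Weak formulation: find u (satisfying any essential BC) such that ∫_0^1 u'(x) v'(x) dx = ∫_0^1 f v dx for all v ∈ V (Dirichlet at 0 absorbed into V; the Neumann datum at x = 1 is zero, so no boundary term remains).
Substituting f(x) = 6*sin(π*x), the right-hand side is ∫_0^1 (6*sin(π*x)) v dx.


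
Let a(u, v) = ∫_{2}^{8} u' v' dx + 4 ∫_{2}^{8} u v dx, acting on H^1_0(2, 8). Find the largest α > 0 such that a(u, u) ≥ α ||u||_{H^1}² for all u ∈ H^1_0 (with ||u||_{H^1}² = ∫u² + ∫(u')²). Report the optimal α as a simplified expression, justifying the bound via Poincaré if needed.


α = 1

Coercivity of a(·,·) on H^1_0(2, 8) means a(u, u) ≥ α ||u||_{H^1}² for every u ∈ H^1_0.
The interval has length L = 6, and Poincaré/coercivity depend only on L. Here a(u, u) = ∫(u')² + (4)·∫u².
Here c = 4 ≥ 1, so a(u,u) = ∫(u')² + c∫u² ≥ ∫(u')² + ∫u² = ||u||_{H^1}², i.e. α = 1 works. No larger α is possible: a(u,u) ≥ α||u||_{H^1}² means (1−α)∫(u')² ≥ (α−c)∫u², and for the modes u_n = sin(nπ(x−x₀)/L) (x₀ the left endpoint) one has ∫u_n²/∫(u_n')² = (L/(nπ))² → 0, so a(u_n,u_n)/||u_n||_{H^1}² → 1. Hence the optimal constant is α = 1.
Therefore α = 1.


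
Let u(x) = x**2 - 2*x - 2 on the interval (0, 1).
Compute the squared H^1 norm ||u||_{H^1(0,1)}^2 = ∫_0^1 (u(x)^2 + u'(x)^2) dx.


||u||_{H^1}^2 = 128/15

The H^1 norm (squared) on an interval (0, L) is
  ||u||_{H^1}^2 = ∫_0^L u(x)^2 dx + ∫_0^L u'(x)^2 dx.
Compute u'(x) = 2*x - 2.
Then u(x)^2 = x**4 - 4*x**3 + 8*x + 4 and u'(x)^2 = 4*x**2 - 8*x + 4.
Integrate each monomial from 0 to 1 using ∫_0^1 c·x^n dx = c·1^(n+1)/(n+1):
  ∫_0^1 u(x)^2 dx = ∫_0^1 (x^4 - 4*x^3 + 8*x + 4) dx. Term by term:
    ∫_0^1 x^4 dx = 1/5;  ∫_0^1 -4*x^3 dx = -1;  ∫_0^1 8*x dx = 4;
    ∫_0^1 4 dx = 4.
  Sum: 1/5 − 1 + 4 + 4 = 36/5.
  ∫_0^1 u'(x)^2 dx = ∫_0^1 (4*x^2 - 8*x + 4) dx. Term by term:
    ∫_0^1 4*x^2 dx = 4/3;  ∫_0^1 -8*x dx = -4;  ∫_0^1 4 dx = 4.
  Sum: 4/3 − 4 + 4 = 4/3.
Adding: ||u||_{H^1}^2 = 36/5 + 4/3 = 128/15.


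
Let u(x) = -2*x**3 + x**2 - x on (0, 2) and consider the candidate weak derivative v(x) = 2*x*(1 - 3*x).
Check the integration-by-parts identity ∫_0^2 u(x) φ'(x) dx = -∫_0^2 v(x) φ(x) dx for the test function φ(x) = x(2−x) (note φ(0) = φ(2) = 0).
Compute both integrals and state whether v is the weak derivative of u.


LHS = 124/15, RHS = 104/15. No, v is not the weak derivative of u.

u(x) = -2*x**3 + x**2 - x, classical derivative u'(x) = -6*x**2 + 2*x - 1.
φ(x) = x(2−x), so φ'(x) = 2 - 2*x.
Note φ(0) = φ(2) = 0, so the boundary term u·φ vanishes.
LHS = ∫_0^2 u(x) φ'(x) dx = ∫_0^2 (4*x^4 - 6*x^3 + 4*x^2 - 2*x) dx. Term by term:
  ∫_0^2 4*x^4 dx = 128/5;  ∫_0^2 -6*x^3 dx = -24;  ∫_0^2 4*x^2 dx = 32/3;
  ∫_0^2 -2*x dx = -4.
Sum: 128/5 − 24 + 32/3 − 4 = 124/15.
So LHS = 124/15.
∫_0^2 v(x) φ(x) dx = ∫_0^2 (6*x^4 - 14*x^3 + 4*x^2) dx. Term by term:
  ∫_0^2 6*x^4 dx = 192/5;  ∫_0^2 -14*x^3 dx = -56;  ∫_0^2 4*x^2 dx = 32/3.
Sum: 192/5 − 56 + 32/3 = -104/15.
So RHS = -∫_0^2 v(x) φ(x) dx = 104/15.
LHS − RHS = 4/3 ≠ 0, so the identity fails.
(For a valid weak derivative the identity must hold for EVERY test function, in particular this one. The failure shows v is NOT the weak derivative of u.)
Correct weak derivative would be u'(x) = -6*x**2 + 2*x - 1.


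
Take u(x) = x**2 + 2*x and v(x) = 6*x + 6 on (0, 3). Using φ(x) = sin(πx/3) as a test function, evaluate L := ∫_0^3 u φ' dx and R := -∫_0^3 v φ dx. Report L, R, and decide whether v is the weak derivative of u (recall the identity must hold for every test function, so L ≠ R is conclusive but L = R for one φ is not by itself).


LHS = -30/π, RHS = -90/π. No, v is not the weak derivative of u.

u(x) = x**2 + 2*x, classical derivative u'(x) = 2*x + 2.
φ(x) = sin(πx/3), so φ'(x) = π*cos(π*x/3)/3.
Note φ(0) = φ(3) = 0, so the boundary term u·φ vanishes.
LHS = ∫_0^3 u(x) φ'(x) dx = ∫_0^3 (π*x^2*cos(π*x/3)/3 + 2*π*x*cos(π*x/3)/3) dx. Term by term:
  ∫_0^3 π*x^2*cos(π*x/3)/3 dx = -18/π;  ∫_0^3 2*π*x*cos(π*x/3)/3 dx = -12/π.
Sum: -18/π − 12/π = -30/π.
So LHS = -30/π.
∫_0^3 v(x) φ(x) dx = ∫_0^3 (6*x*sin(π*x/3) + 6*sin(π*x/3)) dx. Term by term:
  ∫_0^3 6*sin(π*x/3) dx = 36/π;  ∫_0^3 6*x*sin(π*x/3) dx = 54/π.
Sum: 36/π + 54/π = 90/π.
So RHS = -∫_0^3 v(x) φ(x) dx = -90/π.
LHS − RHS = 60/π ≠ 0, so the identity fails.
(For a valid weak derivative the identity must hold for EVERY test function, in particular this one. The failure shows v is NOT the weak derivative of u.)
Correct weak derivative would be u'(x) = 2*x + 2.


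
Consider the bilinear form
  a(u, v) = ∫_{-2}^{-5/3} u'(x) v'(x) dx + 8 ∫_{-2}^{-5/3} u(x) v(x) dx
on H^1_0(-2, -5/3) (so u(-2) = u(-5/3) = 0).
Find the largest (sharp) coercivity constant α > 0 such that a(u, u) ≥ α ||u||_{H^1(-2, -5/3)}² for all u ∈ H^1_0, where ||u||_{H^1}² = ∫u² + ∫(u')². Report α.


α = 1

Coercivity of a(·,·) on H^1_0(-2, -5/3) means a(u, u) ≥ α ||u||_{H^1}² for every u ∈ H^1_0.
The interval has length L = 1/3, and Poincaré/coercivity depend only on L. Here a(u, u) = ∫(u')² + (8)·∫u².
Here c = 8 ≥ 1, so a(u,u) = ∫(u')² + c∫u² ≥ ∫(u')² + ∫u² = ||u||_{H^1}², i.e. α = 1 works. No larger α is possible: a(u,u) ≥ α||u||_{H^1}² means (1−α)∫(u')² ≥ (α−c)∫u², and for the modes u_n = sin(nπ(x−x₀)/L) (x₀ the left endpoint) one has ∫u_n²/∫(u_n')² = (L/(nπ))² → 0, so a(u_n,u_n)/||u_n||_{H^1}² → 1. Hence the optimal constant is α = 1.
Therefore α = 1.


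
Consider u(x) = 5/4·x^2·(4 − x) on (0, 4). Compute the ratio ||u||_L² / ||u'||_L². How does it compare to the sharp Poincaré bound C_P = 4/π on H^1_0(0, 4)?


||u||_L² / ||u'||_L² = 2*sqrt(14)/7 < C_P = 4/π.

u(x) = 5/4·x^2·(4 − x), so u'(x) = 5*x*(8 - 3*x)/4.
u(x) = 5/4·x^2·(4 − x) vanishes at x = 0 and x = 4, so u ∈ H^1_0(0, 4). Differentiate via the product rule and integrate the resulting polynomials term by term.
  ∫_0^4 u² dx = ∫_0^4 (25*x^6/16 - 25*x^5/2 + 25*x^4) dx. Term by term:
    ∫_0^4 25*x^6/16 dx = 25600/7;  ∫_0^4 -25*x^5/2 dx = -25600/3;  ∫_0^4 25*x^4 dx = 5120.
  Sum: 25600/7 − 25600/3 + 5120 = 5120/21.
  ∫_0^4 (u')² dx = ∫_0^4 (225*x^4/16 - 75*x^3 + 100*x^2) dx. Term by term:
    ∫_0^4 225*x^4/16 dx = 2880;  ∫_0^4 -75*x^3 dx = -4800;  ∫_0^4 100*x^2 dx = 6400/3.
  Sum: 2880 − 4800 + 6400/3 = 640/3.
∫_0^4 u² dx = 5120/21, so ||u||_L² = 32*sqrt(105)/21.
∫_0^4 (u')² dx = 640/3, so ||u'||_L² = 8*sqrt(30)/3.
Ratio ||u||_L² / ||u'||_L² = 2*sqrt(14)/7.
Sharp Poincaré constant on H^1_0(0, 4) is C_P = L/π = 4/π, achieved by sin(π/4·x).
A polynomial bump cannot attain the sharp Poincaré constant (only the first sine eigenfunction does), so the ratio is strictly less than C_P, consistent with ||u||_L² ≤ C_P ||u'||_L².


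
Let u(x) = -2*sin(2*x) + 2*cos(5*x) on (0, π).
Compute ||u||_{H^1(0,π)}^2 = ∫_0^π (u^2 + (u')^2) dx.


||u||_{H^1(0,π)}^2 = 832/21 + 62*π

u'(x) = -10*sin(5*x) - 4*cos(2*x).
Expand u² and (u')² and integrate term by term on (0, π), using: for integers n ≥ 1, ∫_0^π sin²(nx) dx = ∫_0^π cos²(nx) dx = π/2; for n ≠ n', ∫_0^π sin(nx)sin(n'x) dx = ∫_0^π cos(nx)cos(n'x) dx = 0; and by product-to-sum, ∫_0^π sin(nx)cos(n'x) dx = ½∫_0^π [sin((n+n')x) + sin((n−n')x)] dx, which is 0 when n+n' is even and 2n/(n²−n'²) when n+n' is odd (it need not vanish on (0, π)).
  u² squared terms: (-2)²·∫sin(2x)² dx = 4·π/2 = 2*π;  (2)²·∫cos(5x)² dx = 4·π/2 = 2*π.
  u² cross terms: 2·(-2)·(2)·∫sin(2x)·cos(5x) dx = -8·(-4/21) = 32/21.
  So ∫_0^π u² dx = 2*π + 2*π + 32/21 = 32/21 + 4*π.
  (u')² squared terms: (-10)²·∫sin(5x)² dx = 100·π/2 = 50*π;  (-4)²·∫cos(2x)² dx = 16·π/2 = 8*π.
  (u')² cross terms: 2·(-10)·(-4)·∫sin(5x)·cos(2x) dx = 80·(10/21) = 800/21.
  So ∫_0^π (u')² dx = 50*π + 8*π + 800/21 = 800/21 + 58*π.
||u||_{H^1}^2 = (32/21 + 4*π) + (800/21 + 58*π) = 832/21 + 62*π.


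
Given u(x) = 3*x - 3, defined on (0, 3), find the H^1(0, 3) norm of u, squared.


||u||_{H^1}^2 = 54

The H^1 norm (squared) on an interval (0, L) is
  ||u||_{H^1}^2 = ∫_0^L u(x)^2 dx + ∫_0^L u'(x)^2 dx.
Compute u'(x) = 3.
Then u(x)^2 = 9*x**2 - 18*x + 9 and u'(x)^2 = 9.
Integrate each monomial from 0 to 3 using ∫_0^3 c·x^n dx = c·3^(n+1)/(n+1):
  ∫_0^3 u(x)^2 dx = ∫_0^3 (9*x^2 - 18*x + 9) dx. Term by term:
    ∫_0^3 9*x^2 dx = 81;  ∫_0^3 -18*x dx = -81;  ∫_0^3 9 dx = 27.
  Sum: 81 − 81 + 27 = 27.
  ∫_0^3 u'(x)^2 dx = ∫_0^3 (9) dx. Term by term:
    ∫_0^3 9 dx = 27.
Adding: ||u||_{H^1}^2 = 27 + 27 = 54.


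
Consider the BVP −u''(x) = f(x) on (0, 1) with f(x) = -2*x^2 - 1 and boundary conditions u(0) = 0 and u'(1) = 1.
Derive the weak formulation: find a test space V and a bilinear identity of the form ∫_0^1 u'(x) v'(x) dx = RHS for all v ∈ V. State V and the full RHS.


V = {v ∈ H^1(0, 1) : v(0) = 0} (test functions vanish at x = 0 where u is specified); weak form: ∫_0^1 u'v' dx = ∫_0^1 (-2*x^2 - 1) v dx + v(1) for all v ∈ V.

Multiply both sides by a test function v and integrate from 0 to 1:
  ∫_0^1 −u''(x) v(x) dx = ∫_0^1 f(x) v(x) dx.
Integrate the LHS by parts once:
  ∫_0^1 −u'' v dx = −[u'(x) v(x)]_0^1 + ∫_0^1 u'(x) v'(x) dx.
Thus ∫_0^1 u'(x) v'(x) dx = ∫_0^1 f(x) v(x) dx + [u'(x) v(x)]_0^1.
Choose V so that boundary terms are either known or forced to vanish.
Mixed BC: u(0) = 0 (Dirichlet) and u'(1) = 1 (Neumann). Define V = {v ∈ H^1(0, 1) : v(0) = 0}. Then [u' v]_0^1 = u'(1)·v(1) − u'(0)·0 = v(1).
Weak formulation: find u (satisfying any essential BC) such that ∫_0^1 u'(x) v'(x) dx = ∫_0^1 f v dx + v(1) for all v ∈ V (Dirichlet at 0 absorbed into V; Neumann datum at x = 1 contributes the boundary term).
Substituting f(x) = -2*x^2 - 1, the right-hand side is ∫_0^1 (-2*x^2 - 1) v dx + v(1).


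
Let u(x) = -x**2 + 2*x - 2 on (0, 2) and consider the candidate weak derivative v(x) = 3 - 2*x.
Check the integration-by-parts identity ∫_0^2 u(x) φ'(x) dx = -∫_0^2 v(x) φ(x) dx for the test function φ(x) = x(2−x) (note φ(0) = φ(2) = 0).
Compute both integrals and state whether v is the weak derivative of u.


LHS = 0, RHS = -4/3. No, v is not the weak derivative of u.

u(x) = -x**2 + 2*x - 2, classical derivative u'(x) = 2 - 2*x.
φ(x) = x(2−x), so φ'(x) = 2 - 2*x.
Note φ(0) = φ(2) = 0, so the boundary term u·φ vanishes.
LHS = ∫_0^2 u(x) φ'(x) dx = ∫_0^2 (2*x^3 - 6*x^2 + 8*x - 4) dx. Term by term:
  ∫_0^2 2*x^3 dx = 8;  ∫_0^2 -6*x^2 dx = -16;  ∫_0^2 8*x dx = 16;
  ∫_0^2 -4 dx = -8.
Sum: 8 − 16 + 16 − 8 = 0.
So LHS = 0.
∫_0^2 v(x) φ(x) dx = ∫_0^2 (2*x^3 - 7*x^2 + 6*x) dx. Term by term:
  ∫_0^2 2*x^3 dx = 8;  ∫_0^2 -7*x^2 dx = -56/3;  ∫_0^2 6*x dx = 12.
Sum: 8 − 56/3 + 12 = 4/3.
So RHS = -∫_0^2 v(x) φ(x) dx = -4/3.
LHS − RHS = 4/3 ≠ 0, so the identity fails.
(For a valid weak derivative the identity must hold for EVERY test function, in particular this one. The failure shows v is NOT the weak derivative of u.)
Correct weak derivative would be u'(x) = 2 - 2*x.


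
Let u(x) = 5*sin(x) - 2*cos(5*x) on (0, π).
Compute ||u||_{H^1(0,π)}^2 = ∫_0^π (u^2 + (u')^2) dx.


||u||_{H^1(0,π)}^2 = 77*π

u'(x) = 10*sin(5*x) + 5*cos(x).
Expand u² and (u')² and integrate term by term on (0, π), using: for integers n ≥ 1, ∫_0^π sin²(nx) dx = ∫_0^π cos²(nx) dx = π/2; for n ≠ n', ∫_0^π sin(nx)sin(n'x) dx = ∫_0^π cos(nx)cos(n'x) dx = 0; and by product-to-sum, ∫_0^π sin(nx)cos(n'x) dx = ½∫_0^π [sin((n+n')x) + sin((n−n')x)] dx, which is 0 when n+n' is even and 2n/(n²−n'²) when n+n' is odd (it need not vanish on (0, π)).
  u² squared terms: (-2)²·∫cos(5x)² dx = 4·π/2 = 2*π;  (5)²·∫sin(x)² dx = 25·π/2 = 25*π/2.
  u² cross terms: 2·(-2)·(5)·∫cos(5x)·sin(x) dx = -20·(0) = 0.
  So ∫_0^π u² dx = 2*π + 25*π/2 + 0 = 29*π/2.
  (u')² squared terms: (5)²·∫cos(x)² dx = 25·π/2 = 25*π/2;  (10)²·∫sin(5x)² dx = 100·π/2 = 50*π.
  (u')² cross terms: 2·(5)·(10)·∫cos(x)·sin(5x) dx = 100·(0) = 0.
  So ∫_0^π (u')² dx = 25*π/2 + 50*π + 0 = 125*π/2.
||u||_{H^1}^2 = (29*π/2) + (125*π/2) = 77*π.


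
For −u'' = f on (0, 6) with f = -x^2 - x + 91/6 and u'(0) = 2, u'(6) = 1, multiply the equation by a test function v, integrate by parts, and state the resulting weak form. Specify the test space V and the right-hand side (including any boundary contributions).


V = H^1(0, 6) (v unrestricted at boundary; u is determined up to an additive constant); weak form: ∫_0^6 u'v' dx = ∫_0^6 (-x^2 - x + 91/6) v dx + v(6) − 2·v(0) for all v ∈ V.

Multiply both sides by a test function v and integrate from 0 to 6:
  ∫_0^6 −u''(x) v(x) dx = ∫_0^6 f(x) v(x) dx.
Integrate the LHS by parts once:
  ∫_0^6 −u'' v dx = −[u'(x) v(x)]_0^6 + ∫_0^6 u'(x) v'(x) dx.
Thus ∫_0^6 u'(x) v'(x) dx = ∫_0^6 f(x) v(x) dx + [u'(x) v(x)]_0^6.
Choose V so that boundary terms are either known or forced to vanish.
u has inhomogeneous Neumann u'(0) = 2, u'(6) = 1. [u' v]_0^6 = (1)·v(6) − (2)·v(0) = v(6) − 2·v(0). Take V = H^1(0, 6); boundary term becomes part of RHS.
Weak formulation: find u (satisfying any essential BC) such that ∫_0^6 u'(x) v'(x) dx = ∫_0^6 f v dx + v(6) − 2·v(0) for all v ∈ V (Neumann data are natural BCs: they enter the RHS as boundary terms).
Substituting f(x) = -x^2 - x + 91/6, the right-hand side is ∫_0^6 (-x^2 - x + 91/6) v dx + v(6) − 2·v(0).
Compatibility check (pure Neumann): taking v ≡ 1 ∈ V gives 0 = ∫_0^6 f dx + (1) − (2), i.e. ∫_0^6 f dx must equal u'(0) − u'(6) = 1. Indeed ∫_0^6 (-x^2 - x + 91/6) dx = 1, so the data are compatible. The solution is then unique only up to an additive constant (fix it e.g. by requiring ∫_0^6 u dx = 0).


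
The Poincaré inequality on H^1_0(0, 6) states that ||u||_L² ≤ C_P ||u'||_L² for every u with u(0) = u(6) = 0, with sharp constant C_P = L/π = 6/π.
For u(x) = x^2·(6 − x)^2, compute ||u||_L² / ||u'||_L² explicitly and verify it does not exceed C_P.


||u||_L² / ||u'||_L² = sqrt(3) < C_P = 6/π.

u(x) = x^2·(6 − x)^2, so u'(x) = 4*x*(x - 6)*(x - 3).
u(x) = x^2·(6 − x)^2 vanishes at x = 0 and x = 6, so u ∈ H^1_0(0, 6). Differentiate via the product rule and integrate the resulting polynomials term by term.
  ∫_0^6 u² dx = ∫_0^6 (x^8 - 24*x^7 + 216*x^6 - 864*x^5 + 1296*x^4) dx. Term by term:
    ∫_0^6 x^8 dx = 1119744;  ∫_0^6 -24*x^7 dx = -5038848;  ∫_0^6 216*x^6 dx = 60466176/7;
    ∫_0^6 -864*x^5 dx = -6718464;  ∫_0^6 1296*x^4 dx = 10077696/5.
  Sum: 1119744 − 5038848 + 60466176/7 − 6718464 + 10077696/5 = 559872/35.
  ∫_0^6 (u')² dx = ∫_0^6 (16*x^6 - 288*x^5 + 1872*x^4 - 5184*x^3 + 5184*x^2) dx. Term by term:
    ∫_0^6 16*x^6 dx = 4478976/7;  ∫_0^6 -288*x^5 dx = -2239488;  ∫_0^6 1872*x^4 dx = 14556672/5;
    ∫_0^6 -5184*x^3 dx = -1679616;  ∫_0^6 5184*x^2 dx = 373248.
  Sum: 4478976/7 − 2239488 + 14556672/5 − 1679616 + 373248 = 186624/35.
∫_0^6 u² dx = 559872/35, so ||u||_L² = 432*sqrt(105)/35.
∫_0^6 (u')² dx = 186624/35, so ||u'||_L² = 432*sqrt(35)/35.
Ratio ||u||_L² / ||u'||_L² = sqrt(3).
Sharp Poincaré constant on H^1_0(0, 6) is C_P = L/π = 6/π, achieved by sin(π/6·x).
A polynomial bump cannot attain the sharp Poincaré constant (only the first sine eigenfunction does), so the ratio is strictly less than C_P, consistent with ||u||_L² ≤ C_P ||u'||_L².
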